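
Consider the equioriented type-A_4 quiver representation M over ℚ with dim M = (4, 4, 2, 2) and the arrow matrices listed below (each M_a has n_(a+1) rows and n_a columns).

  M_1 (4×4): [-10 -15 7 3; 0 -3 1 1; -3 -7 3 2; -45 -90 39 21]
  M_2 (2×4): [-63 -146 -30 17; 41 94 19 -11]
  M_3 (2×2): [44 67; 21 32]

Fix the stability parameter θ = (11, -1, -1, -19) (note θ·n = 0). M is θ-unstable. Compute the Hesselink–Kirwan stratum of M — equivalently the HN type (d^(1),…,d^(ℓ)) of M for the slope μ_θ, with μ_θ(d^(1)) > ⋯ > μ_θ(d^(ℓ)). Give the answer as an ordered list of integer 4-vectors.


Via rank(M_{q-1}∘⋯∘M_p): M ≅ I[1,1], I[1,2], I[1,4]^2, I[2,2].
μ_θ-semistable layers: μ^(1)=11; μ^(2)=5; μ^(3)=-1; μ^(4)=-5/2

((1, 0, 0, 0); (1, 1, 0, 0); (0, 1, 0, 0); (2, 2, 2, 2))


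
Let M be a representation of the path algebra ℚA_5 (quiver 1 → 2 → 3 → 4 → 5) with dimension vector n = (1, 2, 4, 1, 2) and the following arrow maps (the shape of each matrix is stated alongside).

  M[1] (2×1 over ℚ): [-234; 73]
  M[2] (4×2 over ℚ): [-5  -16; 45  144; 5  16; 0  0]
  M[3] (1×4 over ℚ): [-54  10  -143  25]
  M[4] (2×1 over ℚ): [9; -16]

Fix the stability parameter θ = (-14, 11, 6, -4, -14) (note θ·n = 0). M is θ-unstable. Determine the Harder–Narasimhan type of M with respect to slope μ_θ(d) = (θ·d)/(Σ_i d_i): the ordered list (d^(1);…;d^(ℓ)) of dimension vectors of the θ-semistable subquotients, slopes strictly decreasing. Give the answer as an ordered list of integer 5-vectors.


Interval decomposition of M: I[1,5], I[2,2], I[3,3]^3, I[5,5].
HN type (ℓ=4): μ^(1)=11; μ^(2)=6; μ^(3)=-1/4; μ^(4)=-14

((0, 1, 0, 0, 0); (0, 0, 3, 0, 0); (0, 1, 1, 1, 1); (1, 0, 0, 0, 1))


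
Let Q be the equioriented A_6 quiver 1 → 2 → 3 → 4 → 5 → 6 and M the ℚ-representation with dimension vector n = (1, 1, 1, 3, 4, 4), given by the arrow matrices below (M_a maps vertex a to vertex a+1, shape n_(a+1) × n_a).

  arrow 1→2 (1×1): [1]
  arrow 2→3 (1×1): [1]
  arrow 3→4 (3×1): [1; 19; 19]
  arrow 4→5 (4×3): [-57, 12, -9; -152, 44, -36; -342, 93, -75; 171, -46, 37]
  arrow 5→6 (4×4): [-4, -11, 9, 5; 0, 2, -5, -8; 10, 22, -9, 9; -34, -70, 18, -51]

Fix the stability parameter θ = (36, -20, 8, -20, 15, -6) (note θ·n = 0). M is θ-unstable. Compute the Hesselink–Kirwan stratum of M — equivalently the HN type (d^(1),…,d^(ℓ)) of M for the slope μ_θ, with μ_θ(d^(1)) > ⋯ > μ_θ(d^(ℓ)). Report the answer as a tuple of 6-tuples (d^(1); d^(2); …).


Interval decomposition of M: I[1,4], I[4,6]^2, I[5,5], I[5,6], I[6,6].
HN type (ℓ=5): μ^(1)=15; μ^(2)=9/2; μ^(3)=1; μ^(4)=-6; μ^(5)=-20

((0, 0, 0, 0, 1, 0); (0, 0, 0, 0, 3, 3); (1, 1, 1, 1, 0, 0); (0, 0, 0, 0, 0, 1); (0, 0, 0, 2, 0, 0))


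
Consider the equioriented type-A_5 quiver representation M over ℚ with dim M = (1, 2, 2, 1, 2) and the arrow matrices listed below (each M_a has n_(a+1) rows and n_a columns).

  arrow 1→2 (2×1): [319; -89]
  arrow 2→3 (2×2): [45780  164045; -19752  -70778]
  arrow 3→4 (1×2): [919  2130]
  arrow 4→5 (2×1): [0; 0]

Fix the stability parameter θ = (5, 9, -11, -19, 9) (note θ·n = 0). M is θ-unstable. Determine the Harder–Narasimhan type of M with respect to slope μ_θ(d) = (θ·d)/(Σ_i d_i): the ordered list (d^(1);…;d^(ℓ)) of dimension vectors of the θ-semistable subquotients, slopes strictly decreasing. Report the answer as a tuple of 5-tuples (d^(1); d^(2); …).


Interval decomposition of M: I[1,4], I[2,2], I[3,3], I[5,5]^2.
HN type (ℓ=3): μ^(1)=9; μ^(2)=-4; μ^(3)=-11

((0, 1, 0, 0, 2); (1, 1, 1, 1, 0); (0, 0, 1, 0, 0))


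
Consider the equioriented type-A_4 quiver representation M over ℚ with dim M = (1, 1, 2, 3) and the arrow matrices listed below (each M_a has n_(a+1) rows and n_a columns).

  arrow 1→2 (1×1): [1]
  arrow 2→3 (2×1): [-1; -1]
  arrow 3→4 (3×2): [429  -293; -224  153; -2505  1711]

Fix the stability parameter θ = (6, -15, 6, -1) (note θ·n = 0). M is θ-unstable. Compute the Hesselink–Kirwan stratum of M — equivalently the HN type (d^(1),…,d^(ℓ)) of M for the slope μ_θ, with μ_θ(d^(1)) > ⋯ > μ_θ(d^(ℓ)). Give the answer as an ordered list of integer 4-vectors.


Interval decomposition of M: I[1,4], I[3,4], I[4,4].
HN type (ℓ=3): μ^(1)=5/2; μ^(2)=-1; μ^(3)=-9/2

((0, 0, 2, 2); (0, 0, 0, 1); (1, 1, 0, 0))


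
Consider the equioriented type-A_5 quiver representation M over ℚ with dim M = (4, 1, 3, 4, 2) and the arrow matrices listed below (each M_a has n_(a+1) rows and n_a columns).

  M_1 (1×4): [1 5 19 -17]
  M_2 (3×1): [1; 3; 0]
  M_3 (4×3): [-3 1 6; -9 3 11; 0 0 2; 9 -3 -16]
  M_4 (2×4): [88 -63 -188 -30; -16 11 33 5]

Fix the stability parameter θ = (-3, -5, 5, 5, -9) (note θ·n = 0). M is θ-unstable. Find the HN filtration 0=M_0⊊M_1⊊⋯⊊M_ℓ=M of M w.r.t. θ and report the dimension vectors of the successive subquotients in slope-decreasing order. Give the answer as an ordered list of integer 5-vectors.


Interval decomposition of M: I[1,1]^3, I[1,3], I[3,5]^2, I[4,4]^2.
HN type (ℓ=4): μ^(1)=5; μ^(2)=1/3; μ^(3)=-3; μ^(4)=-4

((0, 0, 1, 2, 0); (0, 0, 2, 2, 2); (3, 0, 0, 0, 0); (1, 1, 0, 0, 0))


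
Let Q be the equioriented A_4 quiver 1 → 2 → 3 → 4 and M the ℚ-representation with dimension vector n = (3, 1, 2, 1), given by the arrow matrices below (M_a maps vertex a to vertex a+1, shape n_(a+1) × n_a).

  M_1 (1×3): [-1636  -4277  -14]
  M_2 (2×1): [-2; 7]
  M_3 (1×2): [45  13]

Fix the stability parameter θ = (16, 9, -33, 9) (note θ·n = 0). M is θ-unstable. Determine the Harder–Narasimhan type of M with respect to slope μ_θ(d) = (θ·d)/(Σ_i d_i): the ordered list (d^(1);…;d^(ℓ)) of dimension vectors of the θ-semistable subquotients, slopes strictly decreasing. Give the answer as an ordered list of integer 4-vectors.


Barcode: M ≅ I[1,1]^2, I[1,4], I[3,3]. HN layers by μ_θ (4 steps, strictly decreasing):
  μ^(1)=16; μ^(2)=9; μ^(3)=-8/3; μ^(4)=-33

((2, 0, 0, 0); (0, 0, 0, 1); (1, 1, 1, 0); (0, 0, 1, 0))


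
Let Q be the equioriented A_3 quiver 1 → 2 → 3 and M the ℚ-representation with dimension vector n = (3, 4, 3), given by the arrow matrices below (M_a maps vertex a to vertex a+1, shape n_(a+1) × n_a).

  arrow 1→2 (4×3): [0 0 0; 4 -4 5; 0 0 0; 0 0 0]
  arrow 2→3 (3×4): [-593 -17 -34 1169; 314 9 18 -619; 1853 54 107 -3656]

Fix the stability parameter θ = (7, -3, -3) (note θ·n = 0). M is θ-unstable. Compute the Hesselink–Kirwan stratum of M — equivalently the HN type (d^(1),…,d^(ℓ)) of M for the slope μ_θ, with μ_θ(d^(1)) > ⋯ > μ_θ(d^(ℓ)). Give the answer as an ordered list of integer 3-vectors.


Interval decomposition of M: I[1,1]^2, I[1,3], I[2,2], I[2,3]^2.
HN type (ℓ=3): μ^(1)=7; μ^(2)=1/3; μ^(3)=-3

((2, 0, 0); (1, 1, 1); (0, 3, 2))


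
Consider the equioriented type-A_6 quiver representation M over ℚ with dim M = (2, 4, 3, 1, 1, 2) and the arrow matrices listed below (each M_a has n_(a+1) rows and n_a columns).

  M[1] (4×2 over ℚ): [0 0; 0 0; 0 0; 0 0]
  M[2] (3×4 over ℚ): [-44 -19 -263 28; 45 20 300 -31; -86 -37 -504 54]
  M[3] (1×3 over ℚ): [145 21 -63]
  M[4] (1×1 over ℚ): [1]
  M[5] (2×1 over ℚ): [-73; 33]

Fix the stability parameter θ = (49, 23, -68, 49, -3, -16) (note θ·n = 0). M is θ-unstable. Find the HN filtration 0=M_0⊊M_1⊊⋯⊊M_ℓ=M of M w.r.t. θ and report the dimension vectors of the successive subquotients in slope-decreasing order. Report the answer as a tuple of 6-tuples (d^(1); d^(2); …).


Via rank(M_{q-1}∘⋯∘M_p): M ≅ I[1,1]^2, I[2,2], I[2,3]^2, I[2,6], I[6,6].
μ_θ-semistable layers: μ^(1)=49; μ^(2)=23; μ^(3)=10; μ^(4)=-16; μ^(5)=-45/2

((2, 0, 0, 0, 0, 0); (0, 1, 0, 0, 0, 0); (0, 0, 0, 1, 1, 1); (0, 0, 0, 0, 0, 1); (0, 3, 3, 0, 0, 0))


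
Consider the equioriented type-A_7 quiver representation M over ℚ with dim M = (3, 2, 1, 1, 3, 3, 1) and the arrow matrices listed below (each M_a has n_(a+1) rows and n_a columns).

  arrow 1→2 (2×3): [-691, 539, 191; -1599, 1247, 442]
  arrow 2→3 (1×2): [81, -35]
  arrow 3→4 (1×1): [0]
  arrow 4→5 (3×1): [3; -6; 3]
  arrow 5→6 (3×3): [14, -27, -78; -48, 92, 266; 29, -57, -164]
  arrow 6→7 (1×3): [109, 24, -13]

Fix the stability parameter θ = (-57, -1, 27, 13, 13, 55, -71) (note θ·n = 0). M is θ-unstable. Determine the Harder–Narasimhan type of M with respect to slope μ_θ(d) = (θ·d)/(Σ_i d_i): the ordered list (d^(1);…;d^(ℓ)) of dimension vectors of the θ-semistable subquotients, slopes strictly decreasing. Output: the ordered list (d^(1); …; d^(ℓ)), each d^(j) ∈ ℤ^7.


Barcode: M ≅ I[1,1], I[1,2], I[1,3], I[4,7], I[5,6]^2. HN layers by μ_θ (6 steps, strictly decreasing):
  μ^(1)=55; μ^(2)=27; μ^(3)=13; μ^(4)=5/2; μ^(5)=-1; μ^(6)=-57

((0, 0, 0, 0, 0, 2, 0); (0, 0, 1, 0, 0, 0, 0); (0, 0, 0, 0, 2, 0, 0); (0, 0, 0, 1, 1, 1, 1); (0, 2, 0, 0, 0, 0, 0); (3, 0, 0, 0, 0, 0, 0))


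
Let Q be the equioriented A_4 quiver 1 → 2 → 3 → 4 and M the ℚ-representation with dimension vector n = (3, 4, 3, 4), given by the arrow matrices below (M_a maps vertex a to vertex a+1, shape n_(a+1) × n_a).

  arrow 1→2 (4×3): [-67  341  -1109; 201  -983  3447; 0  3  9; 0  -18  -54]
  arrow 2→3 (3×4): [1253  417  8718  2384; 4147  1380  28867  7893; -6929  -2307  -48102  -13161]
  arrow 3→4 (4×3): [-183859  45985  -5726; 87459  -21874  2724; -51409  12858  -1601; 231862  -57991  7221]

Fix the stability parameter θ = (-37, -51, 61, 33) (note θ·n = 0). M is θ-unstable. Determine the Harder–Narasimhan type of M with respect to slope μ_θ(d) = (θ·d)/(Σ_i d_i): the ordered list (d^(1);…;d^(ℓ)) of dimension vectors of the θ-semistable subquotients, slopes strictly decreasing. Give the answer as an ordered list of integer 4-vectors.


Via rank(M_{q-1}∘⋯∘M_p): M ≅ I[1,1], I[1,2], I[1,4], I[2,4]^2, I[4,4].
μ_θ-semistable layers: μ^(1)=47; μ^(2)=33; μ^(3)=-37; μ^(4)=-44; μ^(5)=-51

((0, 0, 3, 3); (0, 0, 0, 1); (1, 0, 0, 0); (2, 2, 0, 0); (0, 2, 0, 0))


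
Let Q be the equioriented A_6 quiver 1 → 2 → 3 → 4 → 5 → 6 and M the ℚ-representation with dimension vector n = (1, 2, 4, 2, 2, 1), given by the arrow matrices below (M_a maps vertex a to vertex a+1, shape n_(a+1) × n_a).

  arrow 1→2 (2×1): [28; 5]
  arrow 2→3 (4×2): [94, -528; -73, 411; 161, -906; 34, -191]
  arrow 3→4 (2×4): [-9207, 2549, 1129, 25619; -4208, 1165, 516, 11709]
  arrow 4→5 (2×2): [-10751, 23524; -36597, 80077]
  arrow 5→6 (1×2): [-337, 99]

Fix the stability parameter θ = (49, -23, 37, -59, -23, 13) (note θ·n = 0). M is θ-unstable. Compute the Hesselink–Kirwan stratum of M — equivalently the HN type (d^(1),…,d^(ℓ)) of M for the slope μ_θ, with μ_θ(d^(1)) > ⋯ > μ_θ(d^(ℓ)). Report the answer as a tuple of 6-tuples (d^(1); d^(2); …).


Barcode: M ≅ I[1,3], I[2,6], I[3,3], I[3,5]. HN layers by μ_θ (4 steps, strictly decreasing):
  μ^(1)=37; μ^(2)=13; μ^(3)=-15; μ^(4)=-23

((0, 0, 2, 0, 0, 0); (1, 1, 0, 0, 0, 1); (0, 0, 2, 2, 2, 0); (0, 1, 0, 0, 0, 0))


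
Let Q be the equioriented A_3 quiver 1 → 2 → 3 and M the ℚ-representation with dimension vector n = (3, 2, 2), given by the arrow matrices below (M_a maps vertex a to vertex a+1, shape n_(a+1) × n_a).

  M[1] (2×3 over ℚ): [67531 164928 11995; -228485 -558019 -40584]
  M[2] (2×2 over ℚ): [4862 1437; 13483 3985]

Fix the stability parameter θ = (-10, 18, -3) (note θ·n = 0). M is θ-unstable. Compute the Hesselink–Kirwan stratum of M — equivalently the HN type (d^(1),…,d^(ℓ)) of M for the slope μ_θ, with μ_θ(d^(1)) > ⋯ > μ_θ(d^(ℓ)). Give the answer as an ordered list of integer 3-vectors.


Via rank(M_{q-1}∘⋯∘M_p): M ≅ I[1,1], I[1,3]^2.
μ_θ-semistable layers: μ^(1)=15/2; μ^(2)=-10

((0, 2, 2); (3, 0, 0))


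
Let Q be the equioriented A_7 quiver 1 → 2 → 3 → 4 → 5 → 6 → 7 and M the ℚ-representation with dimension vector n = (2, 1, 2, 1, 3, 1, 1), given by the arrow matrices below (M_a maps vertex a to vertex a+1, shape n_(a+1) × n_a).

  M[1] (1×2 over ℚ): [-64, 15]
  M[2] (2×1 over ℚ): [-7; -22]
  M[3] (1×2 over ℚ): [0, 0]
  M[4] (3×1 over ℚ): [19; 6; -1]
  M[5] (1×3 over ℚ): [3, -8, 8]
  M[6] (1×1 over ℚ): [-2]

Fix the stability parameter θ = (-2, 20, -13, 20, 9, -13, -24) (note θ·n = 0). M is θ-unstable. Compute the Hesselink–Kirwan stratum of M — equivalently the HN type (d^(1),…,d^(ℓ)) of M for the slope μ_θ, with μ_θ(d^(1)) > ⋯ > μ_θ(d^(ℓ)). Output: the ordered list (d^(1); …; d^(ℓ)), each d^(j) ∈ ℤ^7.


Barcode: M ≅ I[1,1], I[1,3], I[3,3], I[4,7], I[5,5]^2. HN layers by μ_θ (4 steps, strictly decreasing):
  μ^(1)=9; μ^(2)=7/2; μ^(3)=-2; μ^(4)=-13

((0, 0, 0, 0, 2, 0, 0); (0, 1, 1, 0, 0, 0, 0); (2, 0, 0, 1, 1, 1, 1); (0, 0, 1, 0, 0, 0, 0))


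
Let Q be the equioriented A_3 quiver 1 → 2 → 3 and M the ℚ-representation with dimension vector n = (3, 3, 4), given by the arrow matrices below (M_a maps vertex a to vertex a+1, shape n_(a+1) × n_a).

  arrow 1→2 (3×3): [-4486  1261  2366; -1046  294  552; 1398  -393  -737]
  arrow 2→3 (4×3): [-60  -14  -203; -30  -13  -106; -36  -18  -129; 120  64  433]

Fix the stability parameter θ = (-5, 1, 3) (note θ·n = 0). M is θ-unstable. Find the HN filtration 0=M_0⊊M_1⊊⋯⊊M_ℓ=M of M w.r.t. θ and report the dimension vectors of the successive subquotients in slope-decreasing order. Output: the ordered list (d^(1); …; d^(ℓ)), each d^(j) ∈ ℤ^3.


Via rank(M_{q-1}∘⋯∘M_p): M ≅ I[1,2], I[1,3]^2, I[3,3]^2.
μ_θ-semistable layers: μ^(1)=3; μ^(2)=1; μ^(3)=-5

((0, 0, 4); (0, 3, 0); (3, 0, 0))


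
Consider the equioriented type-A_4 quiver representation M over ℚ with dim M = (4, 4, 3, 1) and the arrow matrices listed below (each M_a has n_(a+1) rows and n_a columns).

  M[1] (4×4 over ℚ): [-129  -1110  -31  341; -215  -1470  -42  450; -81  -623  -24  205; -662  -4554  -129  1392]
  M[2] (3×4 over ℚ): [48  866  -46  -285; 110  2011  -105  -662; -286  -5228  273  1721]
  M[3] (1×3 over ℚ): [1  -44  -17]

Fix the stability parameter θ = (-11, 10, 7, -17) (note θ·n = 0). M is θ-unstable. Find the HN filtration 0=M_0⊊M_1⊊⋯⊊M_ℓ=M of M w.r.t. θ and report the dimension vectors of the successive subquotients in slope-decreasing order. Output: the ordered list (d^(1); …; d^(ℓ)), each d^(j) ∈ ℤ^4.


Barcode: M ≅ I[1,2], I[1,3]^2, I[1,4]. HN layers by μ_θ (4 steps, strictly decreasing):
  μ^(1)=10; μ^(2)=17/2; μ^(3)=0; μ^(4)=-11

((0, 1, 0, 0); (0, 2, 2, 0); (0, 1, 1, 1); (4, 0, 0, 0))


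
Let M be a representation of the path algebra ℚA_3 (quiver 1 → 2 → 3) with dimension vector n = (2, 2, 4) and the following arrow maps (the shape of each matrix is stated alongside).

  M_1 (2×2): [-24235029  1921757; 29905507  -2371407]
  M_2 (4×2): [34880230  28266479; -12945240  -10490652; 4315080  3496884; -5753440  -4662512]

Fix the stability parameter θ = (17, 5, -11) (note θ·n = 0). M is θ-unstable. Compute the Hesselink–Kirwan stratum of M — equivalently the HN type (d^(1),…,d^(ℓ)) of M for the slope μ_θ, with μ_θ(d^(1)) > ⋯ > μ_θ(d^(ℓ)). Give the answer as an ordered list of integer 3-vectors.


Barcode: M ≅ I[1,2], I[1,3], I[3,3]^3. HN layers by μ_θ (3 steps, strictly decreasing):
  μ^(1)=11; μ^(2)=11/3; μ^(3)=-11

((1, 1, 0); (1, 1, 1); (0, 0, 3))


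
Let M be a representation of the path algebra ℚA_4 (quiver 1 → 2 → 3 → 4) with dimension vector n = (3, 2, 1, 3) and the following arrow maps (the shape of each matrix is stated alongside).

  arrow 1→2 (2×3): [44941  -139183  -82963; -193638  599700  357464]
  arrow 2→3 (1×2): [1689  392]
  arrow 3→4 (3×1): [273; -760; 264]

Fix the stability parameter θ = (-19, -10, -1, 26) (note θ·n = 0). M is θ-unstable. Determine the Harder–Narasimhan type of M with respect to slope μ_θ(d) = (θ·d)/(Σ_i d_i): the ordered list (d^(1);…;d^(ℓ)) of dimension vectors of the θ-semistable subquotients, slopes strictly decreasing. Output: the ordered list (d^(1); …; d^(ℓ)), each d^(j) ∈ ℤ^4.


Barcode: M ≅ I[1,1], I[1,2], I[1,4], I[4,4]^2. HN layers by μ_θ (4 steps, strictly decreasing):
  μ^(1)=26; μ^(2)=-1; μ^(3)=-10; μ^(4)=-19

((0, 0, 0, 3); (0, 0, 1, 0); (0, 2, 0, 0); (3, 0, 0, 0))


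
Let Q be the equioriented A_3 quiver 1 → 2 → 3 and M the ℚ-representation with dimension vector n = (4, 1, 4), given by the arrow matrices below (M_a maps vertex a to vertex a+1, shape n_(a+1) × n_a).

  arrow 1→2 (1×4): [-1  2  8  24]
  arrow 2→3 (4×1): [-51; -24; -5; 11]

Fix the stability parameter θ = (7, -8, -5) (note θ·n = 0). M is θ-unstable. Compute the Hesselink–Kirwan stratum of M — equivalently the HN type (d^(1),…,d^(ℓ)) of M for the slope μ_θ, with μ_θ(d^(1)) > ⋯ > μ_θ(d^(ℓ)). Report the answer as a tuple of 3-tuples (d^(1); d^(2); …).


Via rank(M_{q-1}∘⋯∘M_p): M ≅ I[1,1]^3, I[1,3], I[3,3]^3.
μ_θ-semistable layers: μ^(1)=7; μ^(2)=-2; μ^(3)=-5

((3, 0, 0); (1, 1, 1); (0, 0, 3))


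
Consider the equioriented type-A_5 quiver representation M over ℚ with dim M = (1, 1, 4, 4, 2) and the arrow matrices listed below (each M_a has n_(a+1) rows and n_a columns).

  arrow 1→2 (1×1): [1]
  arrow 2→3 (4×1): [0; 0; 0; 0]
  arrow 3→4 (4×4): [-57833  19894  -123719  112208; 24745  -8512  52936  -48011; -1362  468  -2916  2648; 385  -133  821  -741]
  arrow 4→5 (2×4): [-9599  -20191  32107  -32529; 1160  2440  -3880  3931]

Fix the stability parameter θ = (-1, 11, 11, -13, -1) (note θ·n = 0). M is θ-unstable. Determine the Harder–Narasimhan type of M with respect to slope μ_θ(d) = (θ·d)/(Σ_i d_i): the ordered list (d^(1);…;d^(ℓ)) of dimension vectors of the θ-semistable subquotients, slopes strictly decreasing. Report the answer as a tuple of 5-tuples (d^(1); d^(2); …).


Interval decomposition of M: I[1,2], I[3,4]^2, I[3,5]^2.
HN type (ℓ=2): μ^(1)=11; μ^(2)=-1

((0, 1, 0, 0, 0); (1, 0, 4, 4, 2))


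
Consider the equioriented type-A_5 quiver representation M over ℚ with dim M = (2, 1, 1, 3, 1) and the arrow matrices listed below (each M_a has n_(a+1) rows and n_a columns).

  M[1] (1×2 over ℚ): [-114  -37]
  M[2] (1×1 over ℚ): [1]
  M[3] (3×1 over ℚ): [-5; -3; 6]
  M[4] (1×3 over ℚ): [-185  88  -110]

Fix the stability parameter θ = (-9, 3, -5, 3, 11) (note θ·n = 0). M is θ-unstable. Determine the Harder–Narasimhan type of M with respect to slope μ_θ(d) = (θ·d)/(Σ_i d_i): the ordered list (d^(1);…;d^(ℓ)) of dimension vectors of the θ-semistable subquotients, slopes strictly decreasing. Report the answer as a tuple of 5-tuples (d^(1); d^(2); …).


Via rank(M_{q-1}∘⋯∘M_p): M ≅ I[1,1], I[1,5], I[4,4]^2.
μ_θ-semistable layers: μ^(1)=11; μ^(2)=3; μ^(3)=-1; μ^(4)=-9

((0, 0, 0, 0, 1); (0, 0, 0, 3, 0); (0, 1, 1, 0, 0); (2, 0, 0, 0, 0))


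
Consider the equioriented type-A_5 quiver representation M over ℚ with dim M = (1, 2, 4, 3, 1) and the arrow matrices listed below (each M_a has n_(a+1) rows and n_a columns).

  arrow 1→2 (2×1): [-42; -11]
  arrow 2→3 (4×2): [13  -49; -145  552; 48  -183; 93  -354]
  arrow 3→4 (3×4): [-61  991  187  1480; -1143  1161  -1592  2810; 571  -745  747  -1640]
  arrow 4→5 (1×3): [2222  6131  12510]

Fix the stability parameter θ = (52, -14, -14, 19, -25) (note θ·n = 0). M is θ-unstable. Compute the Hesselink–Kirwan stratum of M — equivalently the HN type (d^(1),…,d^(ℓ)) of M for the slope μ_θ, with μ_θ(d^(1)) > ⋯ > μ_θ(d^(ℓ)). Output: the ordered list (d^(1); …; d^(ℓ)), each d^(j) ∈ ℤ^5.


Via rank(M_{q-1}∘⋯∘M_p): M ≅ I[1,5], I[2,3], I[3,3], I[3,4], I[4,4].
μ_θ-semistable layers: μ^(1)=19; μ^(2)=18/5; μ^(3)=-14

((0, 0, 0, 2, 0); (1, 1, 1, 1, 1); (0, 1, 3, 0, 0))


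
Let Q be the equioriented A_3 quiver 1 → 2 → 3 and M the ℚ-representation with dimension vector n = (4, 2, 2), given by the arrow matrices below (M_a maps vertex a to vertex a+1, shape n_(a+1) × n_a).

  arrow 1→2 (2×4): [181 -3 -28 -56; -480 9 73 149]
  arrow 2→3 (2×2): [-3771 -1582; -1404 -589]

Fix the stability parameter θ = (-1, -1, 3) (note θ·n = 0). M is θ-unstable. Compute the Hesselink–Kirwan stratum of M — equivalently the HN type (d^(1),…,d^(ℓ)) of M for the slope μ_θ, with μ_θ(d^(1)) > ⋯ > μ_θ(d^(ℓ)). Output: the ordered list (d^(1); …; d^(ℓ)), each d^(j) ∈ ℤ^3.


Barcode: M ≅ I[1,1]^2, I[1,3]^2. HN layers by μ_θ (2 steps, strictly decreasing):
  μ^(1)=3; μ^(2)=-1

((0, 0, 2); (4, 2, 0))


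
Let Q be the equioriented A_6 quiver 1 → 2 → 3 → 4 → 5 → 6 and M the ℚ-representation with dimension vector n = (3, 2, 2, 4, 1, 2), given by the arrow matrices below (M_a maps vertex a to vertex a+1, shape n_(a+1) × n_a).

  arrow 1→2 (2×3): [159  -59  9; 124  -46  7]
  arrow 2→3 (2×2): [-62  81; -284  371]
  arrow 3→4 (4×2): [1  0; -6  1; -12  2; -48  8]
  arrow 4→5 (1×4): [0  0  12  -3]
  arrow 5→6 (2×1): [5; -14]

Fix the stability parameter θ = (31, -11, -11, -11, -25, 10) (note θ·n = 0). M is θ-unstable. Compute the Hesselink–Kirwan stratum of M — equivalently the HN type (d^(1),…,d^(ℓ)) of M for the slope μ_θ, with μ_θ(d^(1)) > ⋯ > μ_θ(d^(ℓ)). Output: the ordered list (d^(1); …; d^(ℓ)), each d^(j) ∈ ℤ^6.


Barcode: M ≅ I[1,1], I[1,4]^2, I[4,4], I[4,6], I[6,6]. HN layers by μ_θ (5 steps, strictly decreasing):
  μ^(1)=31; μ^(2)=10; μ^(3)=-1/2; μ^(4)=-11; μ^(5)=-18

((1, 0, 0, 0, 0, 0); (0, 0, 0, 0, 0, 2); (2, 2, 2, 2, 0, 0); (0, 0, 0, 1, 0, 0); (0, 0, 0, 1, 1, 0))


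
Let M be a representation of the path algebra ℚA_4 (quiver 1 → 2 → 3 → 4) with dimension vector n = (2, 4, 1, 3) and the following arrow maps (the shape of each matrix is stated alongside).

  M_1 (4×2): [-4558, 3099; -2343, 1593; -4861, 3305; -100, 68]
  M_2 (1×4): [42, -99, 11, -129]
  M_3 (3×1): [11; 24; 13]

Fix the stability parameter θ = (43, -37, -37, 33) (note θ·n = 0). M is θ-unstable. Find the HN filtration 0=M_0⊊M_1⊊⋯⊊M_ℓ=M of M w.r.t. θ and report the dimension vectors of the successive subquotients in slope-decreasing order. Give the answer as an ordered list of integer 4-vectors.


Barcode: M ≅ I[1,2], I[1,4], I[2,2]^2, I[4,4]^2. HN layers by μ_θ (4 steps, strictly decreasing):
  μ^(1)=33; μ^(2)=3; μ^(3)=-31/3; μ^(4)=-37

((0, 0, 0, 3); (1, 1, 0, 0); (1, 1, 1, 0); (0, 2, 0, 0))


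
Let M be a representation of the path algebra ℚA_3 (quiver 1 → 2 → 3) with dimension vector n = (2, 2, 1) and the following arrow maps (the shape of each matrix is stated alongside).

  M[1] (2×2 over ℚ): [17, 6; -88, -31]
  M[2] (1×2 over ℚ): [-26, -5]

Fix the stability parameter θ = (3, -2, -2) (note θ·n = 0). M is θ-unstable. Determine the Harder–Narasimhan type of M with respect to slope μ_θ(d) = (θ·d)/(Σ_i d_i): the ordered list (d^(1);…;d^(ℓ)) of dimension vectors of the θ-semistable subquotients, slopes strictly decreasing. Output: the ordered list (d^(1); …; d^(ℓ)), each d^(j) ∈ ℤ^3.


Interval decomposition of M: I[1,2], I[1,3].
HN type (ℓ=2): μ^(1)=1/2; μ^(2)=-1/3

((1, 1, 0); (1, 1, 1))


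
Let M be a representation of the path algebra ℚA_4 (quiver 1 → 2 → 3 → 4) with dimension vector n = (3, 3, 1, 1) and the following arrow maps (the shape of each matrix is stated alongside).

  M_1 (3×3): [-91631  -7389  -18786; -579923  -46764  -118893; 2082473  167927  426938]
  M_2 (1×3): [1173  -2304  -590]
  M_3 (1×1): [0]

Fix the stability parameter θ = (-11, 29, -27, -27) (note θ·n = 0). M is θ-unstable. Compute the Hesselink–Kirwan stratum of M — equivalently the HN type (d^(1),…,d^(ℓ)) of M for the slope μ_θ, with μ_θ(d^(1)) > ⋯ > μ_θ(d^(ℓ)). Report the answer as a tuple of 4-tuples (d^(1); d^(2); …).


Via rank(M_{q-1}∘⋯∘M_p): M ≅ I[1,1], I[1,2], I[1,3], I[2,2], I[4,4].
μ_θ-semistable layers: μ^(1)=29; μ^(2)=1; μ^(3)=-11; μ^(4)=-27

((0, 2, 0, 0); (0, 1, 1, 0); (3, 0, 0, 0); (0, 0, 0, 1))


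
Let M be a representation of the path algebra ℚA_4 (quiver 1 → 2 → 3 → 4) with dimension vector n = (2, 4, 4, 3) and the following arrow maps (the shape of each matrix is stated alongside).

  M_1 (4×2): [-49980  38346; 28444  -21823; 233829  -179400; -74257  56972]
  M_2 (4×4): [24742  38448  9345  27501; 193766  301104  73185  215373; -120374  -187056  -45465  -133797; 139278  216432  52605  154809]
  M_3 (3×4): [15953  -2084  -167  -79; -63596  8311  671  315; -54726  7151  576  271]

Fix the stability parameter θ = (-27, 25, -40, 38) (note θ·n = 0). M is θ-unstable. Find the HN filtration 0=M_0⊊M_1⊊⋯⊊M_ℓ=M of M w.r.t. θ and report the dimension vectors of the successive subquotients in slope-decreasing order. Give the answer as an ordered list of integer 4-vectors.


Barcode: M ≅ I[1,2]^2, I[2,2], I[2,4], I[3,3], I[3,4]^2. HN layers by μ_θ (5 steps, strictly decreasing):
  μ^(1)=38; μ^(2)=25; μ^(3)=-15/2; μ^(4)=-27; μ^(5)=-40

((0, 0, 0, 3); (0, 3, 0, 0); (0, 1, 1, 0); (2, 0, 0, 0); (0, 0, 3, 0))


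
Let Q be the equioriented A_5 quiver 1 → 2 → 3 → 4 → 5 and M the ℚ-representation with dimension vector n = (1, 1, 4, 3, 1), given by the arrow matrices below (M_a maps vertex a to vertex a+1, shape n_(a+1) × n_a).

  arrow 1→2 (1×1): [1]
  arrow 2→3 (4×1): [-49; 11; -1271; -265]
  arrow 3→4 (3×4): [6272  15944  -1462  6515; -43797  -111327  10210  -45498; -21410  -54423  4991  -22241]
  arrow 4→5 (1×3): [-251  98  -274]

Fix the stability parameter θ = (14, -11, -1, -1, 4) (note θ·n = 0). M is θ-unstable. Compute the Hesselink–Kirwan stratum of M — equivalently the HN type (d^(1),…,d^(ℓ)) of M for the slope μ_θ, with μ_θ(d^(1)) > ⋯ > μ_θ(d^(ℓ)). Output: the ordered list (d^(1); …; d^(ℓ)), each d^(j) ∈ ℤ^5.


Via rank(M_{q-1}∘⋯∘M_p): M ≅ I[1,5], I[3,3], I[3,4]^2.
μ_θ-semistable layers: μ^(1)=4; μ^(2)=1/4; μ^(3)=-1

((0, 0, 0, 0, 1); (1, 1, 1, 1, 0); (0, 0, 3, 2, 0))


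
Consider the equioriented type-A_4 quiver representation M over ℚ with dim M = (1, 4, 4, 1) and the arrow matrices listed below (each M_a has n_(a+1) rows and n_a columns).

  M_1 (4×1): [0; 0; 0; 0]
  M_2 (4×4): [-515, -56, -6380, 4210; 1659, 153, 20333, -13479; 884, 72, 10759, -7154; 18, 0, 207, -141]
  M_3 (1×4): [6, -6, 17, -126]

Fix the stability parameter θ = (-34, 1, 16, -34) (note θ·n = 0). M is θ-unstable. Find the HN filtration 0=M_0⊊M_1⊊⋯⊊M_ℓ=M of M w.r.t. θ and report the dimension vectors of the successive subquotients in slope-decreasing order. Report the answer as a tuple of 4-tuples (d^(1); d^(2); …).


Via rank(M_{q-1}∘⋯∘M_p): M ≅ I[1,1], I[2,3]^3, I[2,4].
μ_θ-semistable layers: μ^(1)=16; μ^(2)=1; μ^(3)=-17/3; μ^(4)=-34

((0, 0, 3, 0); (0, 3, 0, 0); (0, 1, 1, 1); (1, 0, 0, 0))


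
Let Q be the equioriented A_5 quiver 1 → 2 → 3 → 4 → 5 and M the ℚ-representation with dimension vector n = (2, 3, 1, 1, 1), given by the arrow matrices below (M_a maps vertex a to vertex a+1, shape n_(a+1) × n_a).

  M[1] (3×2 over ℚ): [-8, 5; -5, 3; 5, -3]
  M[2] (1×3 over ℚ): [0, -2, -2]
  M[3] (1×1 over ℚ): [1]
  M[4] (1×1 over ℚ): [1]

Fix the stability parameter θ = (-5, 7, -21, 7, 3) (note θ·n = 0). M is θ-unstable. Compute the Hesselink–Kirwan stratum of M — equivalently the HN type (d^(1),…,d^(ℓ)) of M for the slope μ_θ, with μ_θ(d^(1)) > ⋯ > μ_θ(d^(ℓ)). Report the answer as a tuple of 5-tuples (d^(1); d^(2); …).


Via rank(M_{q-1}∘⋯∘M_p): M ≅ I[1,2]^2, I[2,5].
μ_θ-semistable layers: μ^(1)=7; μ^(2)=5; μ^(3)=-5; μ^(4)=-7

((0, 2, 0, 0, 0); (0, 0, 0, 1, 1); (2, 0, 0, 0, 0); (0, 1, 1, 0, 0))


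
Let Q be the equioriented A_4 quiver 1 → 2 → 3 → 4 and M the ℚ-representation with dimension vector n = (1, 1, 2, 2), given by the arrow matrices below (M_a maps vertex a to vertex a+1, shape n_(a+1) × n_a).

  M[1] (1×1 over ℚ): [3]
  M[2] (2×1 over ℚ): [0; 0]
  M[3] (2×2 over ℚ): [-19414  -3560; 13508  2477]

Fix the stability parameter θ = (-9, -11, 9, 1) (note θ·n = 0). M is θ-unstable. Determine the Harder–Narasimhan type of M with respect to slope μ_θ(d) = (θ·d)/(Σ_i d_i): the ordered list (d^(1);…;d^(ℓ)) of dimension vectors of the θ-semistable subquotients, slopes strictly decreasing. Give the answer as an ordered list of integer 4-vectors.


Barcode: M ≅ I[1,2], I[3,4]^2. HN layers by μ_θ (2 steps, strictly decreasing):
  μ^(1)=5; μ^(2)=-10

((0, 0, 2, 2); (1, 1, 0, 0))


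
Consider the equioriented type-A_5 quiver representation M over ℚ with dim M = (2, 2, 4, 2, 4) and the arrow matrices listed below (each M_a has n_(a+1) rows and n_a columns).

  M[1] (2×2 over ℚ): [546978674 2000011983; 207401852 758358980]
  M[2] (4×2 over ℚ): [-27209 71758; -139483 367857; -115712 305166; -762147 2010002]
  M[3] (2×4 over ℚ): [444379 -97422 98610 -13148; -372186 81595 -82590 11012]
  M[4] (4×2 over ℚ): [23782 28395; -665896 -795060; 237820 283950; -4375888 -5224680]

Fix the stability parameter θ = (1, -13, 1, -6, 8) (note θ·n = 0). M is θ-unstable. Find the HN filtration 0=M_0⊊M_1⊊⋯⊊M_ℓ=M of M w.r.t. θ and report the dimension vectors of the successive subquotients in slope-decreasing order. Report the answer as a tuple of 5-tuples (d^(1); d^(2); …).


Interval decomposition of M: I[1,4], I[1,5], I[3,3]^2, I[5,5]^3.
HN type (ℓ=4): μ^(1)=8; μ^(2)=1; μ^(3)=-5/2; μ^(4)=-6

((0, 0, 0, 0, 4); (0, 0, 2, 0, 0); (0, 0, 2, 2, 0); (2, 2, 0, 0, 0))


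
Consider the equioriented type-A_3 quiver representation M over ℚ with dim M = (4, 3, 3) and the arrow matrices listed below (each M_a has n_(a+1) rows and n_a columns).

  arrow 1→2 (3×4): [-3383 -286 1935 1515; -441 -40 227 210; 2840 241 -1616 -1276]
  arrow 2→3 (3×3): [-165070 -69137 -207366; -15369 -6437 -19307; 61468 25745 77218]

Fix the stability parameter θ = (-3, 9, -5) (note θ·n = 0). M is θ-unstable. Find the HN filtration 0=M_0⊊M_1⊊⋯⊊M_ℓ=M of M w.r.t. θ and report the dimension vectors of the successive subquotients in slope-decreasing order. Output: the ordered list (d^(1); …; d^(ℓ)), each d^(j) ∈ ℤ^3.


Via rank(M_{q-1}∘⋯∘M_p): M ≅ I[1,1], I[1,3]^3.
μ_θ-semistable layers: μ^(1)=2; μ^(2)=-3

((0, 3, 3); (4, 0, 0))


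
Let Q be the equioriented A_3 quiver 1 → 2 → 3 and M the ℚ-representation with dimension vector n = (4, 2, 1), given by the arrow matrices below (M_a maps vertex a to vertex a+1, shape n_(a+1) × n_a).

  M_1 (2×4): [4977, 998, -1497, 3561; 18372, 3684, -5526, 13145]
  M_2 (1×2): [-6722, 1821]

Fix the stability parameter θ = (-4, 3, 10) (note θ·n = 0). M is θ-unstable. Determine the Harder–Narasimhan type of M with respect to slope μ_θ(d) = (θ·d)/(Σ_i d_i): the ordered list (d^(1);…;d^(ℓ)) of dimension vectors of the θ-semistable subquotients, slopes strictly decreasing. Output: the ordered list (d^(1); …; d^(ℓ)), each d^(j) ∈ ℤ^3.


Interval decomposition of M: I[1,1]^2, I[1,2], I[1,3].
HN type (ℓ=3): μ^(1)=10; μ^(2)=3; μ^(3)=-4

((0, 0, 1); (0, 2, 0); (4, 0, 0))


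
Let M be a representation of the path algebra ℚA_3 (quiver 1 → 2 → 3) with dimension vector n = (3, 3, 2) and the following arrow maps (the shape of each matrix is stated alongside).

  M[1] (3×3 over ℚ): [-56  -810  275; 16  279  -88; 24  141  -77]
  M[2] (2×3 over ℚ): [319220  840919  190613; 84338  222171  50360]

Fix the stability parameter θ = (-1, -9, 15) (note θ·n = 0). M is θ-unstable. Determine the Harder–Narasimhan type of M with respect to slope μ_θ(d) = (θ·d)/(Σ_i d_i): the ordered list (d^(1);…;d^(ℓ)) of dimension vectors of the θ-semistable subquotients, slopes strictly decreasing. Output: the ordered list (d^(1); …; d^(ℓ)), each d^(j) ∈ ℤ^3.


Barcode: M ≅ I[1,1], I[1,3]^2, I[2,2]. HN layers by μ_θ (4 steps, strictly decreasing):
  μ^(1)=15; μ^(2)=-1; μ^(3)=-5; μ^(4)=-9

((0, 0, 2); (1, 0, 0); (2, 2, 0); (0, 1, 0))


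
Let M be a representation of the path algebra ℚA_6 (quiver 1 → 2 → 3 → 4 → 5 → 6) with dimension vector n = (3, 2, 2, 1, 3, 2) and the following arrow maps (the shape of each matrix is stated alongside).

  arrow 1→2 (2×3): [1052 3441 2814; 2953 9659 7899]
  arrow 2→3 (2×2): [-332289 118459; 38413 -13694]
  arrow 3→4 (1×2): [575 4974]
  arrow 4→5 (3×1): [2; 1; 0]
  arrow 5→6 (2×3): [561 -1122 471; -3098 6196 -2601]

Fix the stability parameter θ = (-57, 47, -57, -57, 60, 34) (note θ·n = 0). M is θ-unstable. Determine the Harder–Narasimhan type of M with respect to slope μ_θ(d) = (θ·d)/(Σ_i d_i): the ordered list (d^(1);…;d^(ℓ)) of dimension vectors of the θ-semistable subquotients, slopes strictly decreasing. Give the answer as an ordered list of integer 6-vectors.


Interval decomposition of M: I[1,1], I[1,3], I[1,5], I[5,6]^2.
HN type (ℓ=5): μ^(1)=60; μ^(2)=47; μ^(3)=-5; μ^(4)=-67/3; μ^(5)=-57

((0, 0, 0, 0, 1, 0); (0, 0, 0, 0, 2, 2); (0, 1, 1, 0, 0, 0); (0, 1, 1, 1, 0, 0); (3, 0, 0, 0, 0, 0))


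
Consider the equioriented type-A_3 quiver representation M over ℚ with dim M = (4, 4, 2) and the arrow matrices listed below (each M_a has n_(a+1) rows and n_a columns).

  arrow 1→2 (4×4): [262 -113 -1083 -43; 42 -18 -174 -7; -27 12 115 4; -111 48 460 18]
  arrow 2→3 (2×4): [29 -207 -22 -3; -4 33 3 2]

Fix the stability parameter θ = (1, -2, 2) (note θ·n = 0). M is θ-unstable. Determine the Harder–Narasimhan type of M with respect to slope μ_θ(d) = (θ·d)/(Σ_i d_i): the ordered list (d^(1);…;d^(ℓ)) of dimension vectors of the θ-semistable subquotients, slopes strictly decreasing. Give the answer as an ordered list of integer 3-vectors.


Interval decomposition of M: I[1,2]^2, I[1,3]^2.
HN type (ℓ=2): μ^(1)=2; μ^(2)=-1/2

((0, 0, 2); (4, 4, 0))


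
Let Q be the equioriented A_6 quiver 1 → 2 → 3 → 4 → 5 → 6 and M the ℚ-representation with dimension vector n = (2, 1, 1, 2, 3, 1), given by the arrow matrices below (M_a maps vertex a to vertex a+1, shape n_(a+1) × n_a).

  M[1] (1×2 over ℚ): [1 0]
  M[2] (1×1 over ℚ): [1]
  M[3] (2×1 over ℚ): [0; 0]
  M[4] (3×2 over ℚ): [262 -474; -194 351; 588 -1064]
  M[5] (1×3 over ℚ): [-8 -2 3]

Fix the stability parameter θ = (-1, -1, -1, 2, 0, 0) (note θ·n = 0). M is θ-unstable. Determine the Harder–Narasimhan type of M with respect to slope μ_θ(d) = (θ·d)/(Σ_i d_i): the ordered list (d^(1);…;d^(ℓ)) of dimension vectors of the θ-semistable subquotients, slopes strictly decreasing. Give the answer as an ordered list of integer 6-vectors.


Barcode: M ≅ I[1,1], I[1,3], I[4,5], I[4,6], I[5,5]. HN layers by μ_θ (4 steps, strictly decreasing):
  μ^(1)=1; μ^(2)=2/3; μ^(3)=0; μ^(4)=-1

((0, 0, 0, 1, 1, 0); (0, 0, 0, 1, 1, 1); (0, 0, 0, 0, 1, 0); (2, 1, 1, 0, 0, 0))


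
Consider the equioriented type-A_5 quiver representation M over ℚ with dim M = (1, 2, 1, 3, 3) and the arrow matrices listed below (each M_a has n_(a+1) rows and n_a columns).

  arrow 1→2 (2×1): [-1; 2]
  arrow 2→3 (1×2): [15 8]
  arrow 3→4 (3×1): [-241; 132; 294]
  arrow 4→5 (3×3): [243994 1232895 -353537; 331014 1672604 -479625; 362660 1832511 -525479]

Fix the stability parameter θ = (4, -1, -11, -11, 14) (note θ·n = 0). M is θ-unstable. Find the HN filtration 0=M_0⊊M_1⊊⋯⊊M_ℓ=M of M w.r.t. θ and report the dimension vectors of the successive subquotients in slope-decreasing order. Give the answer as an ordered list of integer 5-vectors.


Interval decomposition of M: I[1,5], I[2,2], I[4,5]^2.
HN type (ℓ=4): μ^(1)=14; μ^(2)=-1; μ^(3)=-19/4; μ^(4)=-11

((0, 0, 0, 0, 3); (0, 1, 0, 0, 0); (1, 1, 1, 1, 0); (0, 0, 0, 2, 0))


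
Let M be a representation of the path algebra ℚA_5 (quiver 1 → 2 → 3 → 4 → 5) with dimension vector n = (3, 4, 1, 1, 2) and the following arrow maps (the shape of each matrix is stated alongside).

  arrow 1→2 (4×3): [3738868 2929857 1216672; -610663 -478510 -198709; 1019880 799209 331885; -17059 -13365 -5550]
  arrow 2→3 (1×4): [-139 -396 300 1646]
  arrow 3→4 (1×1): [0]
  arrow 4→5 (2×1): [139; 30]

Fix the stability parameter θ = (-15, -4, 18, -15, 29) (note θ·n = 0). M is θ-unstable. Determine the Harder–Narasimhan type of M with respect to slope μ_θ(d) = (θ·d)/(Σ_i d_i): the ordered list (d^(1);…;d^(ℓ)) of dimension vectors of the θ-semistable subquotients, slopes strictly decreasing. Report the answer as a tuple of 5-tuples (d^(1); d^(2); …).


Barcode: M ≅ I[1,2]^2, I[1,3], I[2,2], I[4,5], I[5,5]. HN layers by μ_θ (4 steps, strictly decreasing):
  μ^(1)=29; μ^(2)=18; μ^(3)=-4; μ^(4)=-15

((0, 0, 0, 0, 2); (0, 0, 1, 0, 0); (0, 4, 0, 0, 0); (3, 0, 0, 1, 0))


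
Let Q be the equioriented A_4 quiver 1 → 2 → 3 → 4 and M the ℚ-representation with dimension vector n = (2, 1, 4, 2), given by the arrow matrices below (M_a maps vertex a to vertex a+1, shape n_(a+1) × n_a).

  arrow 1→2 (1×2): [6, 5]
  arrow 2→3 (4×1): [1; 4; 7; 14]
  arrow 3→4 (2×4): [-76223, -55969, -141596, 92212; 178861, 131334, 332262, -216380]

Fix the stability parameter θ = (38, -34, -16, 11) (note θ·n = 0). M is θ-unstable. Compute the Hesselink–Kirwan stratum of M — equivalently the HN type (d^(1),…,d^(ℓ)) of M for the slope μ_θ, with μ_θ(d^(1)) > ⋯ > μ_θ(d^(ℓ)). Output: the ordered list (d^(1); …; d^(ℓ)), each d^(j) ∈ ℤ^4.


Via rank(M_{q-1}∘⋯∘M_p): M ≅ I[1,1], I[1,4], I[3,3]^2, I[3,4].
μ_θ-semistable layers: μ^(1)=38; μ^(2)=11; μ^(3)=-4; μ^(4)=-16

((1, 0, 0, 0); (0, 0, 0, 2); (1, 1, 1, 0); (0, 0, 3, 0))


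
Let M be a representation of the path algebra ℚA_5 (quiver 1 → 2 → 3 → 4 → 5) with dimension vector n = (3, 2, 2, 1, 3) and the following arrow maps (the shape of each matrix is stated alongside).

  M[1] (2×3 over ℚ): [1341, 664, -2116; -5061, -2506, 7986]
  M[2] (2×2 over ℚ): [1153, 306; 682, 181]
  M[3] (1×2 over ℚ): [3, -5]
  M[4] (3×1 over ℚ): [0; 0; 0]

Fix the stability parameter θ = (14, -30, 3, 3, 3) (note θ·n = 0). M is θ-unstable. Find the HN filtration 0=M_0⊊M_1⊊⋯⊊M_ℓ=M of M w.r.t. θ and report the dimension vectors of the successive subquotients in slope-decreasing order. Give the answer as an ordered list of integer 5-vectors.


Barcode: M ≅ I[1,1], I[1,3], I[1,4], I[5,5]^3. HN layers by μ_θ (3 steps, strictly decreasing):
  μ^(1)=14; μ^(2)=3; μ^(3)=-8

((1, 0, 0, 0, 0); (0, 0, 2, 1, 3); (2, 2, 0, 0, 0))


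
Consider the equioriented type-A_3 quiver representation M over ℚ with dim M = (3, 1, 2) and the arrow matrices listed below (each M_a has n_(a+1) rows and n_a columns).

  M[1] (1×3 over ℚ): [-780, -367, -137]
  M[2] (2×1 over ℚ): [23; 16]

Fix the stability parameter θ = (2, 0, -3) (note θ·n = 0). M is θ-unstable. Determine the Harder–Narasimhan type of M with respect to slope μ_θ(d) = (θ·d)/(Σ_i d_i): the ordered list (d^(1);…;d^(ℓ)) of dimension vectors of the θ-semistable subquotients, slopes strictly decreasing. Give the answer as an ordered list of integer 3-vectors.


Barcode: M ≅ I[1,1]^2, I[1,3], I[3,3]. HN layers by μ_θ (3 steps, strictly decreasing):
  μ^(1)=2; μ^(2)=-1/3; μ^(3)=-3

((2, 0, 0); (1, 1, 1); (0, 0, 1))


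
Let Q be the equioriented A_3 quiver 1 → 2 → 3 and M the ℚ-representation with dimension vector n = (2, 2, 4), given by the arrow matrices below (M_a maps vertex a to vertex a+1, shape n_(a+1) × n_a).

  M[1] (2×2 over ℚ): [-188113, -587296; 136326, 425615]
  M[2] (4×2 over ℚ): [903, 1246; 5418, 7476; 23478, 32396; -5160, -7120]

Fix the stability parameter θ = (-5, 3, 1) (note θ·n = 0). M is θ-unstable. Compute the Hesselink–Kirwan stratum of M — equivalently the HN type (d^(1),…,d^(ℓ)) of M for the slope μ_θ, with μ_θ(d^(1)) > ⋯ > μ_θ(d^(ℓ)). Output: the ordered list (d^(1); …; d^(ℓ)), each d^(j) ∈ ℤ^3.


Via rank(M_{q-1}∘⋯∘M_p): M ≅ I[1,2], I[1,3], I[3,3]^3.
μ_θ-semistable layers: μ^(1)=3; μ^(2)=2; μ^(3)=1; μ^(4)=-5

((0, 1, 0); (0, 1, 1); (0, 0, 3); (2, 0, 0))
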